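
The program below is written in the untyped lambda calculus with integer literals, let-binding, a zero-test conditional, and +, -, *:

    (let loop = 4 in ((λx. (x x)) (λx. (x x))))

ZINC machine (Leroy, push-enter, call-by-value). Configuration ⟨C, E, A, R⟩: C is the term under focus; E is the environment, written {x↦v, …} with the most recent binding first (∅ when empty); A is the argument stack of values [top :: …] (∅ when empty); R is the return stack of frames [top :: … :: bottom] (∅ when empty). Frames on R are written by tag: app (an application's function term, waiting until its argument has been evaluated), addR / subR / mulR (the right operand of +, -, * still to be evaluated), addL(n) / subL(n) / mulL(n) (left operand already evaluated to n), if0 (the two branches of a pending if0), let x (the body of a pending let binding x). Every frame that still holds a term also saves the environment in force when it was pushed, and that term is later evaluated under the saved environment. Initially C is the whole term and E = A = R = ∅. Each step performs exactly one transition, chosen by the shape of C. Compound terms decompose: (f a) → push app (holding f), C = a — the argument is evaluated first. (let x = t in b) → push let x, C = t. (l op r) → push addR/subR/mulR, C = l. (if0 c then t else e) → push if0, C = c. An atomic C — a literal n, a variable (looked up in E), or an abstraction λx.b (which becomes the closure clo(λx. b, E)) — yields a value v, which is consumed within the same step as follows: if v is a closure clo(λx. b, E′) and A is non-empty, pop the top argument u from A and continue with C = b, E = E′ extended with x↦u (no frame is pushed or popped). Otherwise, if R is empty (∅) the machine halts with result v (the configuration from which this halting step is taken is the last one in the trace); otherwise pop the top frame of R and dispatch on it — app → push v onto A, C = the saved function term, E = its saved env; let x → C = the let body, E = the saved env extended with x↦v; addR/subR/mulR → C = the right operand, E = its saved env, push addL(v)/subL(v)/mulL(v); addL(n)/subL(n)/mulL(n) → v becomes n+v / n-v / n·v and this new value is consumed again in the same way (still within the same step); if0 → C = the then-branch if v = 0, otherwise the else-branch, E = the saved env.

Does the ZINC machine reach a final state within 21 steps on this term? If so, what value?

Answer: DIVERGES (no final state within 21 steps)

Derivation:
t=0: ⟨C=(let loop = 4 in ((λx. (x x)) (λx. (x x)))); E=∅; A=∅; R=∅⟩
t=1: ⟨C=4; E=∅; A=∅; R=[let loop]⟩
t=2: ⟨C=((λx. (x x)) (λx. (x x))); E={loop↦4}; A=∅; R=∅⟩
t=3: ⟨C=(λx. (x x)); E={loop↦4}; A=∅; R=[app]⟩
t=4: ⟨C=(λx. (x x)); E={loop↦4}; A=[clo(λx. (x x), {loop↦4})]; R=∅⟩
t=5: ⟨C=(x x); E={x↦clo(λx. (x x), {loop↦4}), loop↦4}; A=∅; R=∅⟩
t=6: ⟨C=x; E={x↦clo(λx. (x x), {loop↦4}), loop↦4}; A=∅; R=[app]⟩
t=7: ⟨C=x; E={x↦clo(λx. (x x), {loop↦4}), loop↦4}; A=[clo(λx. (x x), {loop↦4})]; R=∅⟩
… configuration repeats with period 3 (steps 5–7 recur indefinitely) …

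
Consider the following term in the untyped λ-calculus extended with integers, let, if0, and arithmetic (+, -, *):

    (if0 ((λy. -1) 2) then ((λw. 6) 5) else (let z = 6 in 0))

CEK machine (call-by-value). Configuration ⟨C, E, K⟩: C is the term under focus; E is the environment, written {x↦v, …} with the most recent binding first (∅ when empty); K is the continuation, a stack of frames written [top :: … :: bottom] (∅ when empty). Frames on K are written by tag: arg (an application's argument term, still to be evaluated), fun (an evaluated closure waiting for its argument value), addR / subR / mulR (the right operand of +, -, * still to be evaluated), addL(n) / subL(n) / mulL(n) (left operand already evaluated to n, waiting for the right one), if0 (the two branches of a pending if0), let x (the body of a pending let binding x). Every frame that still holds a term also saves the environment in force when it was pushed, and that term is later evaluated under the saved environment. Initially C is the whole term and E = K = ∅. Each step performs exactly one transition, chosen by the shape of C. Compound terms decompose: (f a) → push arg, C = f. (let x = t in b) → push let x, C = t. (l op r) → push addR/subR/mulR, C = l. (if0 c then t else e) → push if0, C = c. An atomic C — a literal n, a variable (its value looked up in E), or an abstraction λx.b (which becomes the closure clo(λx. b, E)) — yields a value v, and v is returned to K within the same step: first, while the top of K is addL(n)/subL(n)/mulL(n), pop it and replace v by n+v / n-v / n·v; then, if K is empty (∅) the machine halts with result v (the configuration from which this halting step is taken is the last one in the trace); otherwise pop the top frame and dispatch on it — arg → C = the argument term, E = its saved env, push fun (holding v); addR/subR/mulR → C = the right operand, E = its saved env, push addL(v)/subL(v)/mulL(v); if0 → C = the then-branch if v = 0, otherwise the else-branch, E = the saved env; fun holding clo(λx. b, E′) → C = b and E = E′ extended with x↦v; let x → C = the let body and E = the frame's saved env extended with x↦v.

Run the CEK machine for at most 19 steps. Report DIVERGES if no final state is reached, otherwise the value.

[0] ⟨C=(if0 ((λy. -1) 2) then ((λw. 6) 5) else (let z = 6 in 0)); E=∅; K=∅⟩
[1] ⟨C=((λy. -1) 2); E=∅; K=[if0]⟩
[2] ⟨C=(λy. -1); E=∅; K=[arg :: if0]⟩
[3] ⟨C=2; E=∅; K=[fun :: if0]⟩
[4] ⟨C=-1; E={y↦2}; K=[if0]⟩
[5] ⟨C=(let z = 6 in 0); E=∅; K=∅⟩
[6] ⟨C=6; E=∅; K=[let z]⟩
[7] ⟨C=0; E={z↦6}; K=∅⟩
→ final value 0

Answer: 0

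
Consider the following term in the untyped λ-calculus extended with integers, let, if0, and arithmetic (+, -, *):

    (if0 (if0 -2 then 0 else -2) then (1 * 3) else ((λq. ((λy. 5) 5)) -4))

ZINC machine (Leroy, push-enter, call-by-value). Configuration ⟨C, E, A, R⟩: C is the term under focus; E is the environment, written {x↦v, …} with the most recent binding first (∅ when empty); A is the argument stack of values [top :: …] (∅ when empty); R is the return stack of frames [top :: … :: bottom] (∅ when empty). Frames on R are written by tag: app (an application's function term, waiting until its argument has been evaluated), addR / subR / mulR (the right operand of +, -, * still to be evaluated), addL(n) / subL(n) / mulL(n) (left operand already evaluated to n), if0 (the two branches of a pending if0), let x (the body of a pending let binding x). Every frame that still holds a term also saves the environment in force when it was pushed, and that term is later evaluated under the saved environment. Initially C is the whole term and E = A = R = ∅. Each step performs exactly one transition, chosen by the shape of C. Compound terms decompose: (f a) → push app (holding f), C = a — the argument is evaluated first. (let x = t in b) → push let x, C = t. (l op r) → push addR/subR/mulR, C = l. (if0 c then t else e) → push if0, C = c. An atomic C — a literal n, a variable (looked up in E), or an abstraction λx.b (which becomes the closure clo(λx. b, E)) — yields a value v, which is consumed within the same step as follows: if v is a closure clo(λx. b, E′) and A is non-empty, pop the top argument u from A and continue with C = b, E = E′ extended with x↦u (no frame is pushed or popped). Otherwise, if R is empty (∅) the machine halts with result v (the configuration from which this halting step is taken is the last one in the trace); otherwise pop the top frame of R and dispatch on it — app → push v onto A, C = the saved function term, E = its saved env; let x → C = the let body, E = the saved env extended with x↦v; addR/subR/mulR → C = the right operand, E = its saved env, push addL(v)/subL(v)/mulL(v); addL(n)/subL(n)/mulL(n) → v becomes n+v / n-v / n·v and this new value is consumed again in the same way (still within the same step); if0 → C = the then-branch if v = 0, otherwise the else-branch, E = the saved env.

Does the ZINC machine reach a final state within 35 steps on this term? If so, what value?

t=0: <C=(if0 (if0 -2 then 0 else -2) then (1 * 3) else ((λq. ((λy. 5) 5)) -4)), E=∅, A=∅, R=∅>
t=1: <C=(if0 -2 then 0 else -2), E=∅, A=∅, R=[if0]>
t=2: <C=-2, E=∅, A=∅, R=[if0 :: if0]>
t=3: <C=-2, E=∅, A=∅, R=[if0]>
t=4: <C=((λq. ((λy. 5) 5)) -4), E=∅, A=∅, R=∅>
t=5: <C=-4, E=∅, A=∅, R=[app]>
t=6: <C=(λq. ((λy. 5) 5)), E=∅, A=[-4], R=∅>
t=7: <C=((λy. 5) 5), E={q↦-4}, A=∅, R=∅>
t=8: <C=5, E={q↦-4}, A=∅, R=[app]>
t=9: <C=(λy. 5), E={q↦-4}, A=[5], R=∅>
t=10: <C=5, E={y↦5, q↦-4}, A=∅, R=∅>
→ final value 5

Answer: 5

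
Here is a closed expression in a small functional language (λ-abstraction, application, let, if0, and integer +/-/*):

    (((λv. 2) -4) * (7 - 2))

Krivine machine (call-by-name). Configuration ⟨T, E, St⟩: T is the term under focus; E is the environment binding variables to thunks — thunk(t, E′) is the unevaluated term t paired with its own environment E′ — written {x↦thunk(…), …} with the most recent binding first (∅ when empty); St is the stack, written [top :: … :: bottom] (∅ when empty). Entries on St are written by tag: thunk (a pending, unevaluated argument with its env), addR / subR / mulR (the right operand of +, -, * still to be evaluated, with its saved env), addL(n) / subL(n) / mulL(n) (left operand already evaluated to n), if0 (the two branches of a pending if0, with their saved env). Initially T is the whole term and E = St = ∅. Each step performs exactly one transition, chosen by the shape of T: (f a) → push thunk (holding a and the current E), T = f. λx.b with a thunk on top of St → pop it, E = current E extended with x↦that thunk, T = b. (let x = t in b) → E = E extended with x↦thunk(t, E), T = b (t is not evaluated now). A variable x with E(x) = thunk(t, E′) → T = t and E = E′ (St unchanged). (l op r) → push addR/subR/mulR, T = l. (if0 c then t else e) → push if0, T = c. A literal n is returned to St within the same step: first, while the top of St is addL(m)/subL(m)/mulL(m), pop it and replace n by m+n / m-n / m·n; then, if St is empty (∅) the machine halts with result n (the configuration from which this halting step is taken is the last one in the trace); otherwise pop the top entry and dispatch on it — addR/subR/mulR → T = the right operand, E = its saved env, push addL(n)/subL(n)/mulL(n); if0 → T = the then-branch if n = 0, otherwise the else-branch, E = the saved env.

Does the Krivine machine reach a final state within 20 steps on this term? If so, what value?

Answer: 10

Execution trace:
0. ⟨T=(((λv. 2) -4) * (7 - 2)); E=∅; St=∅⟩
1. ⟨T=((λv. 2) -4); E=∅; St=[mulR]⟩
2. ⟨T=(λv. 2); E=∅; St=[thunk :: mulR]⟩
3. ⟨T=2; E={v↦thunk(-4, ∅)}; St=[mulR]⟩
4. ⟨T=(7 - 2); E=∅; St=[mulL(2)]⟩
5. ⟨T=7; E=∅; St=[subR :: mulL(2)]⟩
6. ⟨T=2; E=∅; St=[subL(7) :: mulL(2)]⟩
→ final value 10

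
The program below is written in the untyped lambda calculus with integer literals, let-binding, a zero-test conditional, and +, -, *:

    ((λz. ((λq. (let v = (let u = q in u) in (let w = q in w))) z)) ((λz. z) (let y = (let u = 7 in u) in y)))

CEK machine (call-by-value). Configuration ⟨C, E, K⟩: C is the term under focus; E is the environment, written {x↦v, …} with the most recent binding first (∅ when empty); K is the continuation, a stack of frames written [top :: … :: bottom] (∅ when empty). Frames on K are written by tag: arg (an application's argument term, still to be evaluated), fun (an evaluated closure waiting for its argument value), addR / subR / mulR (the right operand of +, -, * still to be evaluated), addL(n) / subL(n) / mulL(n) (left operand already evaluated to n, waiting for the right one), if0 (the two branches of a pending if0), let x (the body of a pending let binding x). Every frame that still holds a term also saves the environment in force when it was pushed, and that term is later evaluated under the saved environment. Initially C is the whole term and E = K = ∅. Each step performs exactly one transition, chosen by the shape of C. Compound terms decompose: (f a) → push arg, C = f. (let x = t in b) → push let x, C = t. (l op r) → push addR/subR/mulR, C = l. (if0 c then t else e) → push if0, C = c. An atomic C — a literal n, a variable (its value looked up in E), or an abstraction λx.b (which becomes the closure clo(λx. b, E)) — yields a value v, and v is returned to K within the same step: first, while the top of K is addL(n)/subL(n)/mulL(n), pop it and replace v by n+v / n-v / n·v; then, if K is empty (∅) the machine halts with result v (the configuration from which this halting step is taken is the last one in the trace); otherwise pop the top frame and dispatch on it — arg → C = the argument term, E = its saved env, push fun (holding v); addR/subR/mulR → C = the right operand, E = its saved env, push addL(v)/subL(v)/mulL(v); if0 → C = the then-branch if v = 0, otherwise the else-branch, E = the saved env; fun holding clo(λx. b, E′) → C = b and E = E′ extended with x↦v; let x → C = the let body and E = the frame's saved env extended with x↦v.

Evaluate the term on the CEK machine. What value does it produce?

Answer: 7

Execution trace:
[0] ⟨C=((λz. ((λq. (let v = (let u = q in u) in (let w = q in w))) z)) ((λz. z) (let y = (let u = 7 in u) in y))); E=∅; K=∅⟩
[1] ⟨C=(λz. ((λq. (let v = (let u = q in u) in (let w = q in w))) z)); E=∅; K=[arg]⟩
[2] ⟨C=((λz. z) (let y = (let u = 7 in u) in y)); E=∅; K=[fun]⟩
[3] ⟨C=(λz. z); E=∅; K=[arg :: fun]⟩
[4] ⟨C=(let y = (let u = 7 in u) in y); E=∅; K=[fun :: fun]⟩
[5] ⟨C=(let u = 7 in u); E=∅; K=[let y :: fun :: fun]⟩
[6] ⟨C=7; E=∅; K=[let u :: let y :: fun :: fun]⟩
[7] ⟨C=u; E={u↦7}; K=[let y :: fun :: fun]⟩
[8] ⟨C=y; E={y↦7}; K=[fun :: fun]⟩
[9] ⟨C=z; E={z↦7}; K=[fun]⟩
[10] ⟨C=((λq. (let v = (let u = q in u) in (let w = q in w))) z); E={z↦7}; K=∅⟩
[11] ⟨C=(λq. (let v = (let u = q in u) in (let w = q in w))); E={z↦7}; K=[arg]⟩
[12] ⟨C=z; E={z↦7}; K=[fun]⟩
[13] ⟨C=(let v = (let u = q in u) in (let w = q in w)); E={q↦7, z↦7}; K=∅⟩
[14] ⟨C=(let u = q in u); E={q↦7, z↦7}; K=[let v]⟩
[15] ⟨C=q; E={q↦7, z↦7}; K=[let u :: let v]⟩
[16] ⟨C=u; E={u↦7, q↦7, z↦7}; K=[let v]⟩
[17] ⟨C=(let w = q in w); E={v↦7, q↦7, z↦7}; K=∅⟩
[18] ⟨C=q; E={v↦7, q↦7, z↦7}; K=[let w]⟩
[19] ⟨C=w; E={w↦7, v↦7, q↦7, z↦7}; K=∅⟩
→ final value 7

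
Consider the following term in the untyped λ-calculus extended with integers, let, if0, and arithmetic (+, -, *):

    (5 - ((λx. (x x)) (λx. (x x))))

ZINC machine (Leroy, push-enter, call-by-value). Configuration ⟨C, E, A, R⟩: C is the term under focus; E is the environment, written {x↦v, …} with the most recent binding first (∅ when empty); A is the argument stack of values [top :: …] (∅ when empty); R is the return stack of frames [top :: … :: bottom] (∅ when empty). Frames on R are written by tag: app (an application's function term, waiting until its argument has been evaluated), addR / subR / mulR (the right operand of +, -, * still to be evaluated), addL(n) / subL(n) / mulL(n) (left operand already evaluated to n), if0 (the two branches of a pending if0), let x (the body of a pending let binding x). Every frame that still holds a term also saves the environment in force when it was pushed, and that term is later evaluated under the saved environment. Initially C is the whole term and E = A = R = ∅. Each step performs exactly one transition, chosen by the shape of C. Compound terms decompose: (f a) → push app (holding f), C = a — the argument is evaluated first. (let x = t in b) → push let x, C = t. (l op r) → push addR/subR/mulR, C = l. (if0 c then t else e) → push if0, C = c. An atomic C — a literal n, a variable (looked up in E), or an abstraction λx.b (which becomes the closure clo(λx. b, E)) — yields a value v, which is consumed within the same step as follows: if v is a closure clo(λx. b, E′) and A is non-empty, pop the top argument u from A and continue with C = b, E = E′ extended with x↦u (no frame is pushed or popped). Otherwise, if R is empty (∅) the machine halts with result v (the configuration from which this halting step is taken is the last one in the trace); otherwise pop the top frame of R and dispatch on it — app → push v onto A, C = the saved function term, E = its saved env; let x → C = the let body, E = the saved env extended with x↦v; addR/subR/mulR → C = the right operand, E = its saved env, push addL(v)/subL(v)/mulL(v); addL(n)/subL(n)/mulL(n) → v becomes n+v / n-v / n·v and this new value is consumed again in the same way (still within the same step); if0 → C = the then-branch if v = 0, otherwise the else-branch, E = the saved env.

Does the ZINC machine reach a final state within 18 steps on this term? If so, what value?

Answer: DIVERGES (no final state within 18 steps)

Machine steps:
0. [C=(5 - ((λx. (x x)) (λx. (x x)))) | E=∅ | A=∅ | R=∅]
1. [C=5 | E=∅ | A=∅ | R=[subR]]
2. [C=((λx. (x x)) (λx. (x x))) | E=∅ | A=∅ | R=[subL(5)]]
3. [C=(λx. (x x)) | E=∅ | A=∅ | R=[app :: subL(5)]]
4. [C=(λx. (x x)) | E=∅ | A=[clo(λx. (x x), ∅)] | R=[subL(5)]]
5. [C=(x x) | E={x↦clo(λx. (x x), ∅)} | A=∅ | R=[subL(5)]]
6. [C=x | E={x↦clo(λx. (x x), ∅)} | A=∅ | R=[app :: subL(5)]]
7. [C=x | E={x↦clo(λx. (x x), ∅)} | A=[clo(λx. (x x), ∅)] | R=[subL(5)]]
… configuration repeats with period 3 (steps 5–7 recur indefinitely) …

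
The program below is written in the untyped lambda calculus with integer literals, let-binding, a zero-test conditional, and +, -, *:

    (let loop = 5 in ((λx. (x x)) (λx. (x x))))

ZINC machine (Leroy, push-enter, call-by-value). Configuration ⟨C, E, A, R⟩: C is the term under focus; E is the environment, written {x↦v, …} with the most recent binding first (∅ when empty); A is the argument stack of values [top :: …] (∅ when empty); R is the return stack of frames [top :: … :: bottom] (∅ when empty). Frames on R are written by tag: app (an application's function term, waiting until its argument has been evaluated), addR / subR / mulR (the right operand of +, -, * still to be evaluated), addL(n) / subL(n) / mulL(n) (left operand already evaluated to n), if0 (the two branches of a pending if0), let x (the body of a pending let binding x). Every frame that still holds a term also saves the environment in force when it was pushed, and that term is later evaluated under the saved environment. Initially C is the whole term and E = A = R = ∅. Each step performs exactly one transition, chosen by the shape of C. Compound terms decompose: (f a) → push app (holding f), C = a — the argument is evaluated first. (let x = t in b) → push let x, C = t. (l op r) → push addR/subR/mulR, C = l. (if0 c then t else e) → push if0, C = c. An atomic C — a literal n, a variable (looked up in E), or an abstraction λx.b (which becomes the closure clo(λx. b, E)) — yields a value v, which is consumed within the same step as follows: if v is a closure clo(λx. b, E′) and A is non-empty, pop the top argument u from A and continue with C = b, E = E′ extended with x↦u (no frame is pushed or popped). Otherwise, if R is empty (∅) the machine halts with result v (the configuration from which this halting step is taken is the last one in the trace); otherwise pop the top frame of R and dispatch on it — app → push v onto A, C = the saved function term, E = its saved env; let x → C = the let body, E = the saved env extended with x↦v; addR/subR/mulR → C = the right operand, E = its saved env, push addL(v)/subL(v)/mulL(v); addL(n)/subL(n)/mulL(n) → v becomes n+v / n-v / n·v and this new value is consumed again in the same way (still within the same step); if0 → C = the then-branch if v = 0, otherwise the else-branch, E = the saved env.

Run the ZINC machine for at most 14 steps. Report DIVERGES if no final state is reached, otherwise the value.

0. [C=(let loop = 5 in ((λx. (x x)) (λx. (x x)))) | E=∅ | A=∅ | R=∅]
1. [C=5 | E=∅ | A=∅ | R=[let loop]]
2. [C=((λx. (x x)) (λx. (x x))) | E={loop↦5} | A=∅ | R=∅]
3. [C=(λx. (x x)) | E={loop↦5} | A=∅ | R=[app]]
4. [C=(λx. (x x)) | E={loop↦5} | A=[clo(λx. (x x), {loop↦5})] | R=∅]
5. [C=(x x) | E={x↦clo(λx. (x x), {loop↦5}), loop↦5} | A=∅ | R=∅]
6. [C=x | E={x↦clo(λx. (x x), {loop↦5}), loop↦5} | A=∅ | R=[app]]
7. [C=x | E={x↦clo(λx. (x x), {loop↦5}), loop↦5} | A=[clo(λx. (x x), {loop↦5})] | R=∅]
… configuration repeats with period 3 (steps 5–7 recur indefinitely) …

Answer: DIVERGES (no final state within 14 steps)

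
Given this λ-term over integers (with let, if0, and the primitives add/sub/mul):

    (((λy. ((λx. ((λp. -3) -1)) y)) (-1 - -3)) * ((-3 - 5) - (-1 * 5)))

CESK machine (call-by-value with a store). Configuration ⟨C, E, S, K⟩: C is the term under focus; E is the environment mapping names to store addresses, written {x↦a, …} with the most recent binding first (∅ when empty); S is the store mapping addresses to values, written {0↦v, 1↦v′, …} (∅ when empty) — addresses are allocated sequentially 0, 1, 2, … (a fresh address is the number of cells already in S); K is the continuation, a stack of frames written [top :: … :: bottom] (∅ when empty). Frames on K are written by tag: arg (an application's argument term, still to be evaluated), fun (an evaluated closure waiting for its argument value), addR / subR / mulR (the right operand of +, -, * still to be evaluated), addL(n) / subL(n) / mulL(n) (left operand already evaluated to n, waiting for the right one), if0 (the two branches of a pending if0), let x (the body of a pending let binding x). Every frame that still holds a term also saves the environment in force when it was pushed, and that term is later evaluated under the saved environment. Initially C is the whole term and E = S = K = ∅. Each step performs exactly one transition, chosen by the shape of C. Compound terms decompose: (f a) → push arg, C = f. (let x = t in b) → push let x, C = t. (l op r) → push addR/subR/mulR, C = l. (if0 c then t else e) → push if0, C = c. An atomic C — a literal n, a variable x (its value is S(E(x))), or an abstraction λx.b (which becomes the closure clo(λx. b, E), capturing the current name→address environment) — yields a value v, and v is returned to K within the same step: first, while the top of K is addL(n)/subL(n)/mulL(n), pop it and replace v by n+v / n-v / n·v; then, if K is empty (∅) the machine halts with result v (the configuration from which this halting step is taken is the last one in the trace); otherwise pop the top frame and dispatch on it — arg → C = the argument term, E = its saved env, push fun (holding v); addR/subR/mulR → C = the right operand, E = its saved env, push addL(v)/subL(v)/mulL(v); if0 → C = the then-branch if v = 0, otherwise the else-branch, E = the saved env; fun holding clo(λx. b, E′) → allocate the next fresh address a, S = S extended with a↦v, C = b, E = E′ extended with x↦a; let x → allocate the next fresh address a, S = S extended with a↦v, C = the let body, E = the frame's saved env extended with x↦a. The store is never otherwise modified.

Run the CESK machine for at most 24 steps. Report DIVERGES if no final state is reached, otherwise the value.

0. <C=(((λy. ((λx. ((λp. -3) -1)) y)) (-1 - -3)) * ((-3 - 5) - (-1 * 5))), E=∅, S=∅, K=∅>
1. <C=((λy. ((λx. ((λp. -3) -1)) y)) (-1 - -3)), E=∅, S=∅, K=[mulR]>
2. <C=(λy. ((λx. ((λp. -3) -1)) y)), E=∅, S=∅, K=[arg :: mulR]>
3. <C=(-1 - -3), E=∅, S=∅, K=[fun :: mulR]>
4. <C=-1, E=∅, S=∅, K=[subR :: fun :: mulR]>
5. <C=-3, E=∅, S=∅, K=[subL(-1) :: fun :: mulR]>
6. <C=((λx. ((λp. -3) -1)) y), E={y↦0}, S={0↦2}, K=[mulR]>
7. <C=(λx. ((λp. -3) -1)), E={y↦0}, S={0↦2}, K=[arg :: mulR]>
8. <C=y, E={y↦0}, S={0↦2}, K=[fun :: mulR]>
9. <C=((λp. -3) -1), E={x↦1, y↦0}, S={0↦2, 1↦2}, K=[mulR]>
10. <C=(λp. -3), E={x↦1, y↦0}, S={0↦2, 1↦2}, K=[arg :: mulR]>
11. <C=-1, E={x↦1, y↦0}, S={0↦2, 1↦2}, K=[fun :: mulR]>
12. <C=-3, E={p↦2, x↦1, y↦0}, S={0↦2, 1↦2, 2↦-1}, K=[mulR]>
13. <C=((-3 - 5) - (-1 * 5)), E=∅, S={0↦2, 1↦2, 2↦-1}, K=[mulL(-3)]>
14. <C=(-3 - 5), E=∅, S={0↦2, 1↦2, 2↦-1}, K=[subR :: mulL(-3)]>
15. <C=-3, E=∅, S={0↦2, 1↦2, 2↦-1}, K=[subR :: subR :: mulL(-3)]>
16. <C=5, E=∅, S={0↦2, 1↦2, 2↦-1}, K=[subL(-3) :: subR :: mulL(-3)]>
17. <C=(-1 * 5), E=∅, S={0↦2, 1↦2, 2↦-1}, K=[subL(-8) :: mulL(-3)]>
18. <C=-1, E=∅, S={0↦2, 1↦2, 2↦-1}, K=[mulR :: subL(-8) :: mulL(-3)]>
19. <C=5, E=∅, S={0↦2, 1↦2, 2↦-1}, K=[mulL(-1) :: subL(-8) :: mulL(-3)]>
→ final value 9

Answer: 9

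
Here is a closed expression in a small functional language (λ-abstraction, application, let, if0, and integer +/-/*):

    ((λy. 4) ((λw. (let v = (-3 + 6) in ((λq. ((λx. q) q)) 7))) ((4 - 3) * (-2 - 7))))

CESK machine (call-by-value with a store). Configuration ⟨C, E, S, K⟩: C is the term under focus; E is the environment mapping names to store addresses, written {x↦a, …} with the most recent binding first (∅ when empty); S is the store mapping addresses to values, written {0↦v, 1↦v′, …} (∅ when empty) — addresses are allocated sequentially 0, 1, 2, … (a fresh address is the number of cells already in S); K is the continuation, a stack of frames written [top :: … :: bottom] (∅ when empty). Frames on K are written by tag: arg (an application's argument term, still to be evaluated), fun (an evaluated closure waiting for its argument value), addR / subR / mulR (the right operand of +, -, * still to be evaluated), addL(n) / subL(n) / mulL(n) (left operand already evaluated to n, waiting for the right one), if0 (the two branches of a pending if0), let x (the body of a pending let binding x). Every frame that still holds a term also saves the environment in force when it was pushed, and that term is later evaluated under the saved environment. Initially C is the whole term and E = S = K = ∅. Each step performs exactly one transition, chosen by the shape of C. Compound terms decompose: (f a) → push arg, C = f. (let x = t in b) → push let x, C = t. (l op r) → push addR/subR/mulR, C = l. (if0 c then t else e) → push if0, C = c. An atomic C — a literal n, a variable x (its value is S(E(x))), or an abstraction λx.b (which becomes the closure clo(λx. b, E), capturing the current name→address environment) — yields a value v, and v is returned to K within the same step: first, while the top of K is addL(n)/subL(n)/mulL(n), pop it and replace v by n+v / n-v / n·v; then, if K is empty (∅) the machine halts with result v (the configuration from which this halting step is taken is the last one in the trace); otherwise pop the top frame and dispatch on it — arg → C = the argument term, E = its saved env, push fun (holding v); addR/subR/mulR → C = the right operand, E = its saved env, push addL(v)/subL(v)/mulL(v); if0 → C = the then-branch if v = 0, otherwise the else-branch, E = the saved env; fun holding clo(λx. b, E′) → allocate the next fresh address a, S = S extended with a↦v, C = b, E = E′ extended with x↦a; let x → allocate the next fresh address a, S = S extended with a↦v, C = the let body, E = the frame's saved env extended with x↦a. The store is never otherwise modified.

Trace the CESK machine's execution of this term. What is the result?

Answer: 4

Execution trace:
t=0: ⟨C=((λy. 4) ((λw. (let v = (-3 + 6) in ((λq. ((λx. q) q)) 7))) ((4 - 3) * (-2 - 7)))); E=∅; S=∅; K=∅⟩
t=1: ⟨C=(λy. 4); E=∅; S=∅; K=[arg]⟩
t=2: ⟨C=((λw. (let v = (-3 + 6) in ((λq. ((λx. q) q)) 7))) ((4 - 3) * (-2 - 7))); E=∅; S=∅; K=[fun]⟩
t=3: ⟨C=(λw. (let v = (-3 + 6) in ((λq. ((λx. q) q)) 7))); E=∅; S=∅; K=[arg :: fun]⟩
t=4: ⟨C=((4 - 3) * (-2 - 7)); E=∅; S=∅; K=[fun :: fun]⟩
t=5: ⟨C=(4 - 3); E=∅; S=∅; K=[mulR :: fun :: fun]⟩
t=6: ⟨C=4; E=∅; S=∅; K=[subR :: mulR :: fun :: fun]⟩
t=7: ⟨C=3; E=∅; S=∅; K=[subL(4) :: mulR :: fun :: fun]⟩
t=8: ⟨C=(-2 - 7); E=∅; S=∅; K=[mulL(1) :: fun :: fun]⟩
t=9: ⟨C=-2; E=∅; S=∅; K=[subR :: mulL(1) :: fun :: fun]⟩
t=10: ⟨C=7; E=∅; S=∅; K=[subL(-2) :: mulL(1) :: fun :: fun]⟩
t=11: ⟨C=(let v = (-3 + 6) in ((λq. ((λx. q) q)) 7)); E={w↦0}; S={0↦-9}; K=[fun]⟩
t=12: ⟨C=(-3 + 6); E={w↦0}; S={0↦-9}; K=[let v :: fun]⟩
t=13: ⟨C=-3; E={w↦0}; S={0↦-9}; K=[addR :: let v :: fun]⟩
t=14: ⟨C=6; E={w↦0}; S={0↦-9}; K=[addL(-3) :: let v :: fun]⟩
t=15: ⟨C=((λq. ((λx. q) q)) 7); E={v↦1, w↦0}; S={0↦-9, 1↦3}; K=[fun]⟩
t=16: ⟨C=(λq. ((λx. q) q)); E={v↦1, w↦0}; S={0↦-9, 1↦3}; K=[arg :: fun]⟩
t=17: ⟨C=7; E={v↦1, w↦0}; S={0↦-9, 1↦3}; K=[fun :: fun]⟩
t=18: ⟨C=((λx. q) q); E={q↦2, v↦1, w↦0}; S={0↦-9, 1↦3, 2↦7}; K=[fun]⟩
t=19: ⟨C=(λx. q); E={q↦2, v↦1, w↦0}; S={0↦-9, 1↦3, 2↦7}; K=[arg :: fun]⟩
t=20: ⟨C=q; E={q↦2, v↦1, w↦0}; S={0↦-9, 1↦3, 2↦7}; K=[fun :: fun]⟩
t=21: ⟨C=q; E={x↦3, q↦2, v↦1, w↦0}; S={0↦-9, 1↦3, 2↦7, 3↦7}; K=[fun]⟩
t=22: ⟨C=4; E={y↦4}; S={0↦-9, 1↦3, 2↦7, 3↦7, 4↦7}; K=∅⟩
→ final value 4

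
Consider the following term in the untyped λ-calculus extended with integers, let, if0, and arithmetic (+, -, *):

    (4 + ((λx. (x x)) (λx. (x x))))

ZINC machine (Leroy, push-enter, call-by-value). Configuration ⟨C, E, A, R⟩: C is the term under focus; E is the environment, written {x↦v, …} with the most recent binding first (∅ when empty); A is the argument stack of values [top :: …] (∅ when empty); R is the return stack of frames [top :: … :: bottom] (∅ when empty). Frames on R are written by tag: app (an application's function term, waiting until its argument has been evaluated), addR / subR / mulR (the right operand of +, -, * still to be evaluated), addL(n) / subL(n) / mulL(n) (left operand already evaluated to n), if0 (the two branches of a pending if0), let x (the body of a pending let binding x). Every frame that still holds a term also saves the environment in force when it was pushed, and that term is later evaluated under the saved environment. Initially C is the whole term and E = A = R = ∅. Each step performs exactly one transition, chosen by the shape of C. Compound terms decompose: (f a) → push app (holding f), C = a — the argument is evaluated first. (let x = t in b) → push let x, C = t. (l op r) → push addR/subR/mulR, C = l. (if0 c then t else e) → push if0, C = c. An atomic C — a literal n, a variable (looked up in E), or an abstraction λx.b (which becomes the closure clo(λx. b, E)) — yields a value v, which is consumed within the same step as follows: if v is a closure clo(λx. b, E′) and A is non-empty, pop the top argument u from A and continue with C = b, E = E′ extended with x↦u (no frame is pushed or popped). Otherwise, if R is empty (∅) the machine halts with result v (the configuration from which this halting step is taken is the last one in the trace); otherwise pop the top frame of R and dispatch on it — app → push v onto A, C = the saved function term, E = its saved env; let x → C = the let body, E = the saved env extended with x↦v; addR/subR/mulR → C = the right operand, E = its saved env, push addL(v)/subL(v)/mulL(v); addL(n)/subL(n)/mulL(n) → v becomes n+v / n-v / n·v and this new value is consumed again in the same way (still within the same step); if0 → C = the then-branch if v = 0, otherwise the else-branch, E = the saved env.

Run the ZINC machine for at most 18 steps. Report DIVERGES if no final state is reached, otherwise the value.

0. [C=(4 + ((λx. (x x)) (λx. (x x)))) | E=∅ | A=∅ | R=∅]
1. [C=4 | E=∅ | A=∅ | R=[addR]]
2. [C=((λx. (x x)) (λx. (x x))) | E=∅ | A=∅ | R=[addL(4)]]
3. [C=(λx. (x x)) | E=∅ | A=∅ | R=[app :: addL(4)]]
4. [C=(λx. (x x)) | E=∅ | A=[clo(λx. (x x), ∅)] | R=[addL(4)]]
5. [C=(x x) | E={x↦clo(λx. (x x), ∅)} | A=∅ | R=[addL(4)]]
6. [C=x | E={x↦clo(λx. (x x), ∅)} | A=∅ | R=[app :: addL(4)]]
7. [C=x | E={x↦clo(λx. (x x), ∅)} | A=[clo(λx. (x x), ∅)] | R=[addL(4)]]
… configuration repeats with period 3 (steps 5–7 recur indefinitely) …

Answer: DIVERGES (no final state within 18 steps)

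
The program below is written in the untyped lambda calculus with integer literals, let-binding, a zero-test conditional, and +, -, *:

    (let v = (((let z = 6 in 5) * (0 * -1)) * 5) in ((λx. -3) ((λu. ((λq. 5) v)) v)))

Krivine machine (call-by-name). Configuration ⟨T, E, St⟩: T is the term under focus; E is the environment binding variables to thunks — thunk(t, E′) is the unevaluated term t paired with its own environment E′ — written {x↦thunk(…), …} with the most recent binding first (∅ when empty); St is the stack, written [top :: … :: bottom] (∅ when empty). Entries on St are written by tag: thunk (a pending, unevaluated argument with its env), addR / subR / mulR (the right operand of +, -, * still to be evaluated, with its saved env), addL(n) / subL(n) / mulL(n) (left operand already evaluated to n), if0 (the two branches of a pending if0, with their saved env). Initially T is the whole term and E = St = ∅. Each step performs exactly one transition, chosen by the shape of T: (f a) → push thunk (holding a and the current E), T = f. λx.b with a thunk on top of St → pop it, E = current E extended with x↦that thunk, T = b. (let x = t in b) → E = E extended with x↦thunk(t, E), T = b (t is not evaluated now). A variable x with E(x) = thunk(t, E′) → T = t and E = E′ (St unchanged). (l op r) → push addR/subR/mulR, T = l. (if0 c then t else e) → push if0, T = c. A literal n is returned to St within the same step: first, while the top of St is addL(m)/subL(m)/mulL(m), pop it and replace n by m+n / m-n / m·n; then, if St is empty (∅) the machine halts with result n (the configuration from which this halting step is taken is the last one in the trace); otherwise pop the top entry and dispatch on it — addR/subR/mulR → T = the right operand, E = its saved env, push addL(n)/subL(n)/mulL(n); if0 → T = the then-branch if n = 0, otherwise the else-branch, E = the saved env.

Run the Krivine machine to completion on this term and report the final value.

Answer: -3

Derivation:
0. <T=(let v = (((let z = 6 in 5) * (0 * -1)) * 5) in ((λx. -3) ((λu. ((λq. 5) v)) v))), E=∅, St=∅>
1. <T=((λx. -3) ((λu. ((λq. 5) v)) v)), E={v↦thunk((((let z = 6 in 5) * (0 * -1)) * 5), ∅)}, St=∅>
2. <T=(λx. -3), E={v↦thunk((((let z = 6 in 5) * (0 * -1)) * 5), ∅)}, St=[thunk]>
3. <T=-3, E={x↦thunk(((λu. ((λq. 5) v)) v), {v↦thunk((((let z = 6 in 5) * (0 * -1)) * 5), ∅)}), v↦thunk((((let z = 6 in 5) * (0 * -1)) * 5), ∅)}, St=∅>
→ final value -3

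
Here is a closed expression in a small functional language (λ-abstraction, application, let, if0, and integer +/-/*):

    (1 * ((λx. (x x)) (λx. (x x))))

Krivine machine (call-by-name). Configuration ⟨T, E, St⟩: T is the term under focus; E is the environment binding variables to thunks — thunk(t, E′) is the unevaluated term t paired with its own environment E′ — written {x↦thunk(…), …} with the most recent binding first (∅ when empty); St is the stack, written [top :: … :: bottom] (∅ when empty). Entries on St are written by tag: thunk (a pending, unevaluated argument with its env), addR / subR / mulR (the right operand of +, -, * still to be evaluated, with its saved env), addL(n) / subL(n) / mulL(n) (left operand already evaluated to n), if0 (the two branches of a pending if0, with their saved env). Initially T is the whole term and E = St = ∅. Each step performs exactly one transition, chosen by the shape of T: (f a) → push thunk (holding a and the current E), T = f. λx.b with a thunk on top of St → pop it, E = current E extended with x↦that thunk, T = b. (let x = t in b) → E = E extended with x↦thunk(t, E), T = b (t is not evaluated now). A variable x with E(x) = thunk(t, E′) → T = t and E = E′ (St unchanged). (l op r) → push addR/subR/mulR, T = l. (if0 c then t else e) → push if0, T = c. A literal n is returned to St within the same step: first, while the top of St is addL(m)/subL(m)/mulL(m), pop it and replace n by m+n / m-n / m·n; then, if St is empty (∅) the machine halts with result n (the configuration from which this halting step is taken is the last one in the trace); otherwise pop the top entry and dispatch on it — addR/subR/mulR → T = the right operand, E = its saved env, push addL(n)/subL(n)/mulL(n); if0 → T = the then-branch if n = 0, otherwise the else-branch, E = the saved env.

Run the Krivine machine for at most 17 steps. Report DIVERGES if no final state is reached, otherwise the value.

Answer: DIVERGES (no final state within 17 steps)

Machine steps:
[0] ⟨T=(1 * ((λx. (x x)) (λx. (x x)))); E=∅; St=∅⟩
[1] ⟨T=1; E=∅; St=[mulR]⟩
[2] ⟨T=((λx. (x x)) (λx. (x x))); E=∅; St=[mulL(1)]⟩
[3] ⟨T=(λx. (x x)); E=∅; St=[thunk :: mulL(1)]⟩
[4] ⟨T=(x x); E={x↦thunk((λx. (x x)), ∅)}; St=[mulL(1)]⟩
[5] ⟨T=x; E={x↦thunk((λx. (x x)), ∅)}; St=[thunk :: mulL(1)]⟩
[6] ⟨T=(λx. (x x)); E=∅; St=[thunk :: mulL(1)]⟩
[7] ⟨T=(x x); E={x↦thunk(x, {x↦thunk((λx. (x x)), ∅)})}; St=[mulL(1)]⟩
[8] ⟨T=x; E={x↦thunk(x, {x↦thunk((λx. (x x)), ∅)})}; St=[thunk :: mulL(1)]⟩
[9] ⟨T=x; E={x↦thunk((λx. (x x)), ∅)}; St=[thunk :: mulL(1)]⟩
[10] ⟨T=(λx. (x x)); E=∅; St=[thunk :: mulL(1)]⟩
[11] ⟨T=(x x); E={x↦thunk(x, {x↦thunk(x, {x↦thunk((λx. (x x)), ∅)})})}; St=[mulL(1)]⟩
[12] ⟨T=x; E={x↦thunk(x, {x↦thunk(x, {x↦thunk((λx. (x x)), ∅)})})}; St=[thunk :: mulL(1)]⟩
[13] ⟨T=x; E={x↦thunk(x, {x↦thunk((λx. (x x)), ∅)})}; St=[thunk :: mulL(1)]⟩
[14] ⟨T=x; E={x↦thunk((λx. (x x)), ∅)}; St=[thunk :: mulL(1)]⟩
[15] ⟨T=(λx. (x x)); E=∅; St=[thunk :: mulL(1)]⟩
[16] ⟨T=(x x); E={x↦thunk(x, {x↦thunk(x, {x↦thunk(x, {x↦thunk((λx. (x x)), ∅)})})})}; St=[mulL(1)]⟩
[17] ⟨T=x; E={x↦thunk(x, {x↦thunk(x, {x↦thunk(x, {x↦thunk((λx. (x x)), ∅)})})})}; St=[thunk :: mulL(1)]⟩
→ 17 transitions taken and the configuration is still not final: no result within 17 steps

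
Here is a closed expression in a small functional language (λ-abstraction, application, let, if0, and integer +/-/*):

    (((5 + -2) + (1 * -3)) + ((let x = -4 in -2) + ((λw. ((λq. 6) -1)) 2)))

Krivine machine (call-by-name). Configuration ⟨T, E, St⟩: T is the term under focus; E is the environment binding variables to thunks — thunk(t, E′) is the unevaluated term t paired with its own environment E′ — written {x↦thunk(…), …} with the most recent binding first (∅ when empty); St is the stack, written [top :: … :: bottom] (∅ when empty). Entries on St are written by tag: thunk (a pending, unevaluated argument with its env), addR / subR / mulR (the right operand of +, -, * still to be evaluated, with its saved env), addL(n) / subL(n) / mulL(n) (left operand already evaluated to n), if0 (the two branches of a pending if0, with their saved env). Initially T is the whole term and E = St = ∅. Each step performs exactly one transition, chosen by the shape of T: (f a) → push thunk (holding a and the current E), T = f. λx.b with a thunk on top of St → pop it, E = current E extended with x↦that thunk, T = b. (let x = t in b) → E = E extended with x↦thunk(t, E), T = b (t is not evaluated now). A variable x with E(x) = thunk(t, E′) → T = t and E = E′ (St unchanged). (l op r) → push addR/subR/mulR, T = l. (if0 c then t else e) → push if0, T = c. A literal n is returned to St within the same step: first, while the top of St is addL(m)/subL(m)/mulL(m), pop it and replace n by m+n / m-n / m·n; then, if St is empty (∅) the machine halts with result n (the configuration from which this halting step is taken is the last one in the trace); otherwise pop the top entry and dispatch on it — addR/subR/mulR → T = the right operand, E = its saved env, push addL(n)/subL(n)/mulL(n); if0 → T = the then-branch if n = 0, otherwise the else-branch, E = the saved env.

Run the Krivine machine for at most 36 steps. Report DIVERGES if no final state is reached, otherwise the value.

t=0: ⟨T=(((5 + -2) + (1 * -3)) + ((let x = -4 in -2) + ((λw. ((λq. 6) -1)) 2))); E=∅; St=∅⟩
t=1: ⟨T=((5 + -2) + (1 * -3)); E=∅; St=[addR]⟩
t=2: ⟨T=(5 + -2); E=∅; St=[addR :: addR]⟩
t=3: ⟨T=5; E=∅; St=[addR :: addR :: addR]⟩
t=4: ⟨T=-2; E=∅; St=[addL(5) :: addR :: addR]⟩
t=5: ⟨T=(1 * -3); E=∅; St=[addL(3) :: addR]⟩
t=6: ⟨T=1; E=∅; St=[mulR :: addL(3) :: addR]⟩
t=7: ⟨T=-3; E=∅; St=[mulL(1) :: addL(3) :: addR]⟩
t=8: ⟨T=((let x = -4 in -2) + ((λw. ((λq. 6) -1)) 2)); E=∅; St=[addL(0)]⟩
t=9: ⟨T=(let x = -4 in -2); E=∅; St=[addR :: addL(0)]⟩
t=10: ⟨T=-2; E={x↦thunk(-4, ∅)}; St=[addR :: addL(0)]⟩
t=11: ⟨T=((λw. ((λq. 6) -1)) 2); E=∅; St=[addL(-2) :: addL(0)]⟩
t=12: ⟨T=(λw. ((λq. 6) -1)); E=∅; St=[thunk :: addL(-2) :: addL(0)]⟩
t=13: ⟨T=((λq. 6) -1); E={w↦thunk(2, ∅)}; St=[addL(-2) :: addL(0)]⟩
t=14: ⟨T=(λq. 6); E={w↦thunk(2, ∅)}; St=[thunk :: addL(-2) :: addL(0)]⟩
t=15: ⟨T=6; E={q↦thunk(-1, {w↦thunk(2, ∅)}), w↦thunk(2, ∅)}; St=[addL(-2) :: addL(0)]⟩
→ final value 4

Answer: 4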